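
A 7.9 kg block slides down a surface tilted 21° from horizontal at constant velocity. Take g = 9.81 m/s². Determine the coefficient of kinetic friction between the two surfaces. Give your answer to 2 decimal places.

At constant velocity the net force along the incline is zero: mg sin 21° = μ mg cos 21°.
So μ = tan 21° = 0.3584 / 0.9336 = 0.3839.

0.38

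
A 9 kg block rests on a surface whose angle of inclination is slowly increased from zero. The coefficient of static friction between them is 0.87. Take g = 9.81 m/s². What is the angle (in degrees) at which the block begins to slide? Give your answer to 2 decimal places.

At the threshold of sliding, static friction is at its maximum μ_s N and exactly balances the weight component along the incline: mg sin θ = μ_s mg cos θ.
Hence tan θ = μ_s = 0.87, so θ = arctan(0.87) = 41.0233°.

41.02°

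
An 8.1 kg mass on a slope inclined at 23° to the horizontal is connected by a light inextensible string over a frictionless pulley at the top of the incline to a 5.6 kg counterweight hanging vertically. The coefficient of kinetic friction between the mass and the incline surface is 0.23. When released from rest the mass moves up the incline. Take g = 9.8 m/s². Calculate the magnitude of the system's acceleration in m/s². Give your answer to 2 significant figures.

0.52 m/s²

For the mass on the incline: the weight component along the slope is m₁g sin 23° = 8.1 × 9.8 × 0.3907 = 31.014 N and the normal force is N = m₁g cos 23° = 73.070 N.
Kinetic friction opposes the mass's motion up the incline: f = μN = 0.23 × 73.070 = 16.806 N acting down the slope.
Newton's second law for the mass (up-slope positive): T − 31.014 − 16.806 = 8.1 a. For the hanging counterweight (downward positive): 5.6 × 9.8 − T = 5.6 a.
Adding the two equations eliminates T: 7.060 = 13.7 a, so a = 0.5153 m/s².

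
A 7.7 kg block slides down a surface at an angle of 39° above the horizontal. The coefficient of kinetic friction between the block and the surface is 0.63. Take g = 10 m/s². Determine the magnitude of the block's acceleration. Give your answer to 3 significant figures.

Resolving the weight along the incline: the component pulling the block down the slope is mg sin 39° = 7.7 × 10 × 0.6293 = 48.456 N, and the normal force is N = mg cos 39° = 7.7 × 10 × 0.7771 = 59.837 N.
Kinetic friction acts up the slope with magnitude f = μN = 0.63 × 59.837 = 37.697 N.
Net force along the incline is 48.456 − 37.697 = 10.759 N, so a = 10.759 / 7.7 = 1.3973 m/s².

1.40 m/s²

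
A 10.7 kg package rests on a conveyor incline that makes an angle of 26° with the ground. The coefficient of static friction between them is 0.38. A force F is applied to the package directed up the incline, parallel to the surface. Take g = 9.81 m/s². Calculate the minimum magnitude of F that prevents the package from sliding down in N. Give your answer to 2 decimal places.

The normal force is N = mg cos 26° = 94.344 N. With F at its minimum the package is on the verge of sliding down, so static friction is at its maximum μ_s N = 0.38 × 94.344 = 35.851 N and acts up the slope.
Equilibrium along the incline: F + μ_s N = mg sin 26°, so F = 46.015 − 35.851 = 10.164 N.

10.16 N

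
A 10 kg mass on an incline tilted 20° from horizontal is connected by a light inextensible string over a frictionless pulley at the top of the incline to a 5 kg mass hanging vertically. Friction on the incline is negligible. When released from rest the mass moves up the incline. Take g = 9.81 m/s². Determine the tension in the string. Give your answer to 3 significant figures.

For the mass on the incline: the weight component along the slope is m₁g sin 20° = 10 × 9.81 × 0.3420 = 33.550 N and the normal force is N = m₁g cos 20° = 92.184 N.
Newton's second law for the mass (up-slope positive): T − 33.550 = 10 a. For the hanging mass (downward positive): 5 × 9.81 − T = 5 a.
Adding the two equations eliminates T: 15.500 = 15 a, so a = 1.0333 m/s².
Then from the hanging mass's equation, T = 5 × (9.81 − 1.0333) = 43.883 N.

43.9 N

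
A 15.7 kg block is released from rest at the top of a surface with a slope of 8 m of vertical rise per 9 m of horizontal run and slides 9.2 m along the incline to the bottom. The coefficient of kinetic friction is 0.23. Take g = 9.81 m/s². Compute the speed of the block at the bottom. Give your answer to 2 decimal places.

The weight component along the incline is mg sin 41.63° = 102.323 N and the normal force is N = mg cos 41.63° = 115.114 N.
Friction up the slope is f = μN = 0.23 × 115.114 = 26.476 N, so the net downslope force is 102.323 − 26.476 = 75.847 N and a = 75.847 / 15.7 = 4.8310 m/s².
Starting from rest over a distance of 9.2 m, v² = 2aL = 2 × 4.8310 × 9.2 = 88.8904, so v = 9.4282 m/s.

9.43 m/s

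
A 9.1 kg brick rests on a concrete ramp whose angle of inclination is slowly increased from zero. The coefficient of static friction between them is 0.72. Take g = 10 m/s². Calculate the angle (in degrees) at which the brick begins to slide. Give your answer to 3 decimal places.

At the threshold of sliding, static friction is at its maximum μ_s N and exactly balances the weight component along the incline: mg sin θ = μ_s mg cos θ.
Hence tan θ = μ_s = 0.72, so θ = arctan(0.72) = 35.7539°.

35.754°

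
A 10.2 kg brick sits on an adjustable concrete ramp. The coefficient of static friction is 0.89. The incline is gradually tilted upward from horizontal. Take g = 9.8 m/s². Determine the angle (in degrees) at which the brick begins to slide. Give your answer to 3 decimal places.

41.669°

At the threshold of sliding, static friction is at its maximum μ_s N and exactly balances the weight component along the incline: mg sin θ = μ_s mg cos θ.
Hence tan θ = μ_s = 0.89, so θ = arctan(0.89) = 41.6691°.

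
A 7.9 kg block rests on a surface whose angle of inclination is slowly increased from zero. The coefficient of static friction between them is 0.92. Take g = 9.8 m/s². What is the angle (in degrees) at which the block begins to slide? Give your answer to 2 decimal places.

42.61°

At the threshold of sliding, static friction is at its maximum μ_s N and exactly balances the weight component along the incline: mg sin θ = μ_s mg cos θ.
Hence tan θ = μ_s = 0.92, so θ = arctan(0.92) = 42.6141°.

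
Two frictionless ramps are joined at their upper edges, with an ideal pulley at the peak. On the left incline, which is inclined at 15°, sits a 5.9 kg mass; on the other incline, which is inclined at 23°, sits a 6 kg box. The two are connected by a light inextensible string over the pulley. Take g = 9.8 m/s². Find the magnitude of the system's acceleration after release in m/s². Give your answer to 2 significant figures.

0.67 m/s²

Resolve each weight along its own incline: the 5.9 kg mass has component 5.9 × 9.8 × sin 15° = 14.965 N down its slope, and the 6 kg mass has 6 × 9.8 × sin 23° = 22.975 N down its slope.
The 6 kg side's 22.975 N exceeds the other side's 14.965 N, so that mass slides down and the 5.9 kg mass slides up. Taking that direction as positive, Newton's second law for the whole system gives 22.975 − 14.965 = (5.9 + 6) a, so a = 8.010 / 11.9 = 0.6731 m/s².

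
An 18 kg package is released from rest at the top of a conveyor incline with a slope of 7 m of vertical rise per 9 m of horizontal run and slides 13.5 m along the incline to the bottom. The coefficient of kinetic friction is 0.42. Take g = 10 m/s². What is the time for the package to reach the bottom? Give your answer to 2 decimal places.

3.09 s

The weight component along the incline is mg sin 37.87° = 110.509 N and the normal force is N = mg cos 37.87° = 142.083 N.
Friction up the slope is f = μN = 0.42 × 142.083 = 59.675 N, so the net downslope force is 110.509 − 59.675 = 50.834 N and a = 50.834 / 18 = 2.8241 m/s².
Starting from rest, L = ½at², so t = √(2L/a) = √(2 × 13.5 / 2.8241) = 3.0920 s.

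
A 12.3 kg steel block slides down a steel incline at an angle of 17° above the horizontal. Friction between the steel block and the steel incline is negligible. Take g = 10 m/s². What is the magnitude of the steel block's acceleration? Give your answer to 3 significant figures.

2.92 m/s²

Resolving the weight along the incline: the component pulling the steel block down the slope is mg sin 17° = 12.3 × 10 × 0.2924 = 35.965 N, and the normal force is N = mg cos 17° = 12.3 × 10 × 0.9563 = 117.625 N.
With no friction the net force along the incline is 35.965 N, so a = g sin 17° = 35.965 / 12.3 = 2.9240 m/s².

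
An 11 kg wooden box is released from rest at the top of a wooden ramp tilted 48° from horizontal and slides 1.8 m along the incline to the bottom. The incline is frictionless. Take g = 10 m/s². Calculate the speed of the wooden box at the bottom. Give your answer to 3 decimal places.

5.172 m/s

The weight component along the incline is mg sin 48° = 81.746 N and the normal force is N = mg cos 48° = 73.604 N.
With no friction, a = g sin 48° = 7.4314 m/s².
Starting from rest over a distance of 1.8 m, v² = 2aL = 2 × 7.4314 × 1.8 = 26.7530, so v = 5.1723 m/s.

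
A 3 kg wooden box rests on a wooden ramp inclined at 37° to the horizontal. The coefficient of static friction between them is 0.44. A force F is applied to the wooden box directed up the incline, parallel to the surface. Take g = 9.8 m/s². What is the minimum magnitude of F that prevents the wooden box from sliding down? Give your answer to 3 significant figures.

7.36 N

The normal force is N = mg cos 37° = 23.480 N. With F at its minimum the wooden box is on the verge of sliding down, so static friction is at its maximum μ_s N = 0.44 × 23.480 = 10.331 N and acts up the slope.
Equilibrium along the incline: F + μ_s N = mg sin 37°, so F = 17.693 − 10.331 = 7.362 N.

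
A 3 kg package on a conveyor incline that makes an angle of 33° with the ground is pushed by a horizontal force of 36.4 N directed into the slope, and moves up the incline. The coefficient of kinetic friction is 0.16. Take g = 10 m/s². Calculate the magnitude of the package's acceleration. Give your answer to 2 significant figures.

2.3 m/s²

The horizontal push has components F cos 33° = 36.4 × 0.8387 = 30.529 N up the incline and F sin 33° = 36.4 × 0.5446 = 19.823 N pressing into the surface.
The normal force is therefore N = mg cos 33° + F sin 33° = 25.161 + 19.823 = 44.984 N, and kinetic friction down the slope is μN = 0.16 × 44.984 = 7.197 N.
Along the incline: F cos 33° − mg sin 33° − μN = ma, so 30.529 − 16.338 − 7.197 = 3 a, giving a = 2.3313 m/s².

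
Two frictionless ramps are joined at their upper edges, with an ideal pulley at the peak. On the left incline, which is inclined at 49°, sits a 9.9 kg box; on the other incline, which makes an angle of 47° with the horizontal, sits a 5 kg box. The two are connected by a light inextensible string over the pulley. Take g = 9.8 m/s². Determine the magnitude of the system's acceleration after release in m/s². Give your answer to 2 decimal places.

2.51 m/s²

Resolve each weight along its own incline: the 9.9 kg mass has component 9.9 × 9.8 × sin 49° = 73.222 N down its slope, and the 5 kg mass has 5 × 9.8 × sin 47° = 35.836 N down its slope.
The 9.9 kg side's 73.222 N exceeds the other side's 35.836 N, so that mass slides down and the 5 kg mass slides up. Taking that direction as positive, Newton's second law for the whole system gives 73.222 − 35.836 = (9.9 + 5) a, so a = 37.386 / 14.9 = 2.5091 m/s².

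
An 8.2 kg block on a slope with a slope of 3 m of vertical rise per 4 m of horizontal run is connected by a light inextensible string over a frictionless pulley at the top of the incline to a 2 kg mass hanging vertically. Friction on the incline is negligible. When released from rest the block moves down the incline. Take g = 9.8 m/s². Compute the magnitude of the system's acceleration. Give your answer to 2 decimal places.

For the block on the incline: the weight component along the slope is m₁g sin 36.87° = 8.2 × 9.8 × 0.6000 = 48.216 N and the normal force is N = m₁g cos 36.87° = 64.288 N.
Newton's second law for the block (down-slope positive): 48.216 − T = 8.2 a. For the hanging mass (upward positive): T − 2 × 9.8 = 2 a.
Adding the two equations eliminates T: 28.616 = 10.2 a, so a = 2.8055 m/s².

2.81 m/s²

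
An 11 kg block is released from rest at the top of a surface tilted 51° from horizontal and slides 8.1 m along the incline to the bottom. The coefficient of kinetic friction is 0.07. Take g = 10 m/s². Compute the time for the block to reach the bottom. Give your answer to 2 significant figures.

1.5 s

The weight component along the incline is mg sin 51° = 85.486 N and the normal force is N = mg cos 51° = 69.225 N.
Friction up the slope is f = μN = 0.07 × 69.225 = 4.846 N, so the net downslope force is 85.486 − 4.846 = 80.640 N and a = 80.640 / 11 = 7.3309 m/s².
Starting from rest, L = ½at², so t = √(2L/a) = √(2 × 8.1 / 7.3309) = 1.4865 s.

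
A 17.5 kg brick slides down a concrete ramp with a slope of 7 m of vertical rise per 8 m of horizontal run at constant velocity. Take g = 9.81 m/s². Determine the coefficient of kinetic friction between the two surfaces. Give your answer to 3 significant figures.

At constant velocity the net force along the incline is zero: mg sin 41.19° = μ mg cos 41.19°.
So μ = tan 41.19° = 0.6585 / 0.7526 = 0.8750.

0.875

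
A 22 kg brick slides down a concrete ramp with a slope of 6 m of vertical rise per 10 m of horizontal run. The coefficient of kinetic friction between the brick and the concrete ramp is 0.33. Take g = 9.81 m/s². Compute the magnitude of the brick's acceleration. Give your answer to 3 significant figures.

Resolving the weight along the incline: the component pulling the brick down the slope is mg sin 30.96° = 22 × 9.81 × 0.5145 = 111.039 N, and the normal force is N = mg cos 30.96° = 22 × 9.81 × 0.8575 = 185.066 N.
Kinetic friction acts up the slope with magnitude f = μN = 0.33 × 185.066 = 61.072 N.
Net force along the incline is 111.039 − 61.072 = 49.967 N, so a = 49.967 / 22 = 2.2712 m/s².

2.27 m/s²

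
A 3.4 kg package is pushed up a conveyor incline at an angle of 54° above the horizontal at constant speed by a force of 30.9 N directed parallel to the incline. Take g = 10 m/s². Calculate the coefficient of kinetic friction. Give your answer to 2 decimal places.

At constant speed ΣF = 0 along the incline. The applied 30.9 N acts up the slope; the weight component mg sin 54° = 27.507 N and kinetic friction μN both act down the slope.
So 30.9 = 27.507 + μ × 19.985, giving μ = (30.9 − 27.507) / 19.985 = 0.1698.

0.17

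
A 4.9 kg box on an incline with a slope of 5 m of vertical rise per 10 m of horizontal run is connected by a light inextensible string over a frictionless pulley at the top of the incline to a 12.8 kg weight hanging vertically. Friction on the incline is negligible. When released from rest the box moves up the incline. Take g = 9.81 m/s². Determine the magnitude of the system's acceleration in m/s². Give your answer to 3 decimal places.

5.880 m/s²

For the box on the incline: the weight component along the slope is m₁g sin 26.57° = 4.9 × 9.81 × 0.4472 = 21.496 N and the normal force is N = m₁g cos 26.57° = 42.994 N.
Newton's second law for the box (up-slope positive): T − 21.496 = 4.9 a. For the hanging weight (downward positive): 12.8 × 9.81 − T = 12.8 a.
Adding the two equations eliminates T: 104.072 = 17.7 a, so a = 5.8798 m/s².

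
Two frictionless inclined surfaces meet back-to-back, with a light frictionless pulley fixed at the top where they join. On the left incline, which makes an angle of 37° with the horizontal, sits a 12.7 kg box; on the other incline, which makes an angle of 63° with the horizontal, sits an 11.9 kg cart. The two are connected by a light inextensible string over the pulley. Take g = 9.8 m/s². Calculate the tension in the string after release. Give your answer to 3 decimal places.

Resolve each weight along its own incline: the 12.7 kg mass has component 12.7 × 9.8 × sin 37° = 74.902 N down its slope, and the 11.9 kg mass has 11.9 × 9.8 × sin 63° = 103.909 N down its slope.
The 11.9 kg side's 103.909 N exceeds the other side's 74.902 N, so that mass slides down and the 12.7 kg mass slides up. Taking that direction as positive, Newton's second law for the whole system gives 103.909 − 74.902 = (12.7 + 11.9) a, so a = 29.007 / 24.6 = 1.1791 m/s².
For the 12.7 kg mass (up-slope positive): T − 74.902 = 12.7 × 1.1791, so T = 89.877 N.

89.877 N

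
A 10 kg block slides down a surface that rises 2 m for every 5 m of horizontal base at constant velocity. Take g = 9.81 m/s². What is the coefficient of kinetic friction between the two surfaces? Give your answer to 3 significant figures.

0.400

At constant velocity the net force along the incline is zero: mg sin 21.80° = μ mg cos 21.80°.
So μ = tan 21.80° = 0.3714 / 0.9285 = 0.4000.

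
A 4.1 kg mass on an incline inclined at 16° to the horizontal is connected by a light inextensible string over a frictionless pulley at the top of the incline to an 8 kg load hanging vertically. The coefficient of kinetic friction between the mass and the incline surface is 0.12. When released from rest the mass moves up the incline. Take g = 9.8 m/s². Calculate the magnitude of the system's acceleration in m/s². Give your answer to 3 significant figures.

5.18 m/s²

For the mass on the incline: the weight component along the slope is m₁g sin 16° = 4.1 × 9.8 × 0.2756 = 11.074 N and the normal force is N = m₁g cos 16° = 38.623 N.
Kinetic friction opposes the mass's motion up the incline: f = μN = 0.12 × 38.623 = 4.635 N acting down the slope.
Newton's second law for the mass (up-slope positive): T − 11.074 − 4.635 = 4.1 a. For the hanging load (downward positive): 8 × 9.8 − T = 8 a.
Adding the two equations eliminates T: 62.691 = 12.1 a, so a = 5.1811 m/s².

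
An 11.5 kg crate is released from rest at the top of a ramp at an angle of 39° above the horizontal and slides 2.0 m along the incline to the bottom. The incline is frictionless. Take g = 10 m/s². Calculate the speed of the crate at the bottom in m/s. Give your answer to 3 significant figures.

5.02 m/s

The weight component along the incline is mg sin 39° = 72.372 N and the normal force is N = mg cos 39° = 89.372 N.
With no friction, a = g sin 39° = 6.2932 m/s².
Starting from rest over a distance of 2.0 m, v² = 2aL = 2 × 6.2932 × 2.0 = 25.1728, so v = 5.0173 m/s.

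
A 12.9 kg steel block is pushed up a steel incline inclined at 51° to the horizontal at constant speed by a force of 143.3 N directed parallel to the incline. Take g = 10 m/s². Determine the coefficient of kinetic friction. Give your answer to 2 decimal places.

0.53

At constant speed ΣF = 0 along the incline. The applied 143.3 N acts up the slope; the weight component mg sin 51° = 100.252 N and kinetic friction μN both act down the slope.
So 143.3 = 100.252 + μ × 81.182, giving μ = (143.3 − 100.252) / 81.182 = 0.5303.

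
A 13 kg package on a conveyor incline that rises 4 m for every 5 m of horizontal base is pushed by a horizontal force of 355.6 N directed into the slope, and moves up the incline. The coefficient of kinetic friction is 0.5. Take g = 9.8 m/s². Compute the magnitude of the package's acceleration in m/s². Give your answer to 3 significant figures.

The horizontal push has components F cos 38.66° = 355.6 × 0.7809 = 277.688 N up the incline and F sin 38.66° = 355.6 × 0.6247 = 222.143 N pressing into the surface.
The normal force is therefore N = mg cos 38.66° + F sin 38.66° = 99.487 + 222.143 = 321.630 N, and kinetic friction down the slope is μN = 0.5 × 321.630 = 160.815 N.
Along the incline: F cos 38.66° − mg sin 38.66° − μN = ma, so 277.688 − 79.587 − 160.815 = 13 a, giving a = 2.8682 m/s².

2.87 m/s²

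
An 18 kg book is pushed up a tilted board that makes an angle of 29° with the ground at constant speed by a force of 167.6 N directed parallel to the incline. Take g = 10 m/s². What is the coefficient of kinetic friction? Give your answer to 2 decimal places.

At constant speed ΣF = 0 along the incline. The applied 167.6 N acts up the slope; the weight component mg sin 29° = 87.266 N and kinetic friction μN both act down the slope.
So 167.6 = 87.266 + μ × 157.432, giving μ = (167.6 − 87.266) / 157.432 = 0.5103.

0.51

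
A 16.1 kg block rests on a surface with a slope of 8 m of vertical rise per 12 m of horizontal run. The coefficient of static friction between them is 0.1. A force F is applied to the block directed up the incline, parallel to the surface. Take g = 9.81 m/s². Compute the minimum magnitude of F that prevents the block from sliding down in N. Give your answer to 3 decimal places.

The normal force is N = mg cos 33.69° = 131.415 N. With F at its minimum the block is on the verge of sliding down, so static friction is at its maximum μ_s N = 0.1 × 131.415 = 13.142 N and acts up the slope.
Equilibrium along the incline: F + μ_s N = mg sin 33.69°, so F = 87.610 − 13.142 = 74.468 N.

74.468 N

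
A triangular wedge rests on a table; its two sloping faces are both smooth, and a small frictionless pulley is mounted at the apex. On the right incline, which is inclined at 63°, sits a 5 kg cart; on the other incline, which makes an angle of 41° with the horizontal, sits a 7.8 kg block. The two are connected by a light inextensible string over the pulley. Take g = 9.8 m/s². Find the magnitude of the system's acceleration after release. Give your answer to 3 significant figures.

Resolve each weight along its own incline: the 5 kg mass has component 5 × 9.8 × sin 63° = 43.659 N down its slope, and the 7.8 kg mass has 7.8 × 9.8 × sin 41° = 50.149 N down its slope.
The 7.8 kg side's 50.149 N exceeds the other side's 43.659 N, so that mass slides down and the 5 kg mass slides up. Taking that direction as positive, Newton's second law for the whole system gives 50.149 − 43.659 = (5 + 7.8) a, so a = 6.490 / 12.8 = 0.5070 m/s².

0.507 m/s²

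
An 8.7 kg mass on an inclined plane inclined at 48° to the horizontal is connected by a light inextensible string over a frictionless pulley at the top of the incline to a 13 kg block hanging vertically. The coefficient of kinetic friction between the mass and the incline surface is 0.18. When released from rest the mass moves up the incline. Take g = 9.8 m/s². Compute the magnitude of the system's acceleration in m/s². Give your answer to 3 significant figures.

For the mass on the incline: the weight component along the slope is m₁g sin 48° = 8.7 × 9.8 × 0.7431 = 63.357 N and the normal force is N = m₁g cos 48° = 57.050 N.
Kinetic friction opposes the mass's motion up the incline: f = μN = 0.18 × 57.050 = 10.269 N acting down the slope.
Newton's second law for the mass (up-slope positive): T − 63.357 − 10.269 = 8.7 a. For the hanging block (downward positive): 13 × 9.8 − T = 13 a.
Adding the two equations eliminates T: 53.774 = 21.7 a, so a = 2.4781 m/s².

2.48 m/s²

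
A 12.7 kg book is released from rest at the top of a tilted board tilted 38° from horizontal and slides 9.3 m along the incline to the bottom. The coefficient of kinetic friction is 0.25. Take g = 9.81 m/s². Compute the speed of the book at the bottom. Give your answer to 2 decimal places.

The weight component along the incline is mg sin 38° = 76.703 N and the normal force is N = mg cos 38° = 98.176 N.
Friction up the slope is f = μN = 0.25 × 98.176 = 24.544 N, so the net downslope force is 76.703 − 24.544 = 52.159 N and a = 52.159 / 12.7 = 4.1070 m/s².
Starting from rest over a distance of 9.3 m, v² = 2aL = 2 × 4.1070 × 9.3 = 76.3902, so v = 8.7401 m/s.

8.74 m/s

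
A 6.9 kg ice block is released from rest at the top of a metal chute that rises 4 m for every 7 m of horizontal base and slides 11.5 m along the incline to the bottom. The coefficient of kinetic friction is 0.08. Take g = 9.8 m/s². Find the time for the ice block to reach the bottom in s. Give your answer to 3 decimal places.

2.345 s

The weight component along the incline is mg sin 29.74° = 33.549 N and the normal force is N = mg cos 29.74° = 58.711 N.
Friction up the slope is f = μN = 0.08 × 58.711 = 4.697 N, so the net downslope force is 33.549 − 4.697 = 28.852 N and a = 28.852 / 6.9 = 4.1814 m/s².
Starting from rest, L = ½at², so t = √(2L/a) = √(2 × 11.5 / 4.1814) = 2.3453 s.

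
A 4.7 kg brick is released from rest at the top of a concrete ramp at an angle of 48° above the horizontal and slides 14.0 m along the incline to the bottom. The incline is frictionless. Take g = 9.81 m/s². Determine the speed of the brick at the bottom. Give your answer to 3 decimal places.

14.287 m/s

The weight component along the incline is mg sin 48° = 34.264 N and the normal force is N = mg cos 48° = 30.852 N.
With no friction, a = g sin 48° = 7.2903 m/s².
Starting from rest over a distance of 14.0 m, v² = 2aL = 2 × 7.2903 × 14.0 = 204.1284, so v = 14.2874 m/s.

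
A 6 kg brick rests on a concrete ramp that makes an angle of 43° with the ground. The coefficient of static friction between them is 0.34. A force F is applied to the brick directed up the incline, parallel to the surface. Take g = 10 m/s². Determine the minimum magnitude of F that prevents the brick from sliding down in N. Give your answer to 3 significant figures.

The normal force is N = mg cos 43° = 43.881 N. With F at its minimum the brick is on the verge of sliding down, so static friction is at its maximum μ_s N = 0.34 × 43.881 = 14.920 N and acts up the slope.
Equilibrium along the incline: F + μ_s N = mg sin 43°, so F = 40.920 − 14.920 = 26.000 N.

26.0 N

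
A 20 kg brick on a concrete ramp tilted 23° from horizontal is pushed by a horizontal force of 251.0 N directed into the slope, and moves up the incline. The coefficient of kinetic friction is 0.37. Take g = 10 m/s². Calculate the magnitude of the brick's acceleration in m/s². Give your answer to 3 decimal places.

2.425 m/s²

The horizontal push has components F cos 23° = 251.0 × 0.9205 = 231.046 N up the incline and F sin 23° = 251.0 × 0.3907 = 98.066 N pressing into the surface.
The normal force is therefore N = mg cos 23° + F sin 23° = 184.100 + 98.066 = 282.166 N, and kinetic friction down the slope is μN = 0.37 × 282.166 = 104.401 N.
Along the incline: F cos 23° − mg sin 23° − μN = ma, so 231.046 − 78.140 − 104.401 = 20 a, giving a = 2.4253 m/s².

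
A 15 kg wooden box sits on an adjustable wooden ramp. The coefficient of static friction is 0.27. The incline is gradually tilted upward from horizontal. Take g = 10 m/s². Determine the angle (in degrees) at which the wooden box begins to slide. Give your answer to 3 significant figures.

At the threshold of sliding, static friction is at its maximum μ_s N and exactly balances the weight component along the incline: mg sin θ = μ_s mg cos θ.
Hence tan θ = μ_s = 0.27, so θ = arctan(0.27) = 15.1096°.

15.1°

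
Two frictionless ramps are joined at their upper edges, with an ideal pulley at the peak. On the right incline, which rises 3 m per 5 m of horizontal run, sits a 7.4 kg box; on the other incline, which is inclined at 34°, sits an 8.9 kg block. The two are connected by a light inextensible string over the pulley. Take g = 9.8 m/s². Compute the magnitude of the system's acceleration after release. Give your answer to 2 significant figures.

0.70 m/s²

Resolve each weight along its own incline: the 7.4 kg mass has component 7.4 × 9.8 × sin 30.96° = 37.311 N down its slope, and the 8.9 kg mass has 8.9 × 9.8 × sin 34° = 48.773 N down its slope.
The 8.9 kg side's 48.773 N exceeds the other side's 37.311 N, so that mass slides down and the 7.4 kg mass slides up. Taking that direction as positive, Newton's second law for the whole system gives 48.773 − 37.311 = (7.4 + 8.9) a, so a = 11.462 / 16.3 = 0.7032 m/s².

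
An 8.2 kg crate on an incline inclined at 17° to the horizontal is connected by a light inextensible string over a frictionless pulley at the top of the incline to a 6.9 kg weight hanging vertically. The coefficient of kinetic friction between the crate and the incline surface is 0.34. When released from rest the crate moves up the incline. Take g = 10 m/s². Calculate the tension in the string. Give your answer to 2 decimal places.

60.61 N

For the crate on the incline: the weight component along the slope is m₁g sin 17° = 8.2 × 10 × 0.2924 = 23.977 N and the normal force is N = m₁g cos 17° = 78.417 N.
Kinetic friction opposes the crate's motion up the incline: f = μN = 0.34 × 78.417 = 26.662 N acting down the slope.
Newton's second law for the crate (up-slope positive): T − 23.977 − 26.662 = 8.2 a. For the hanging weight (downward positive): 6.9 × 10 − T = 6.9 a.
Adding the two equations eliminates T: 18.361 = 15.1 a, so a = 1.2160 m/s².
Then from the hanging weight's equation, T = 6.9 × (10 − 1.2160) = 60.610 N.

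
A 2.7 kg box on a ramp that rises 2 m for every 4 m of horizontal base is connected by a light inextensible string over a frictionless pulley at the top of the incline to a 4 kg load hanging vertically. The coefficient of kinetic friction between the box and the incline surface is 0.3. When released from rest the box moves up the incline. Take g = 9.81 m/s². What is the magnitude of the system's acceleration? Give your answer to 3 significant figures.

For the box on the incline: the weight component along the slope is m₁g sin 26.57° = 2.7 × 9.81 × 0.4472 = 11.845 N and the normal force is N = m₁g cos 26.57° = 23.691 N.
Kinetic friction opposes the box's motion up the incline: f = μN = 0.3 × 23.691 = 7.107 N acting down the slope.
Newton's second law for the box (up-slope positive): T − 11.845 − 7.107 = 2.7 a. For the hanging load (downward positive): 4 × 9.81 − T = 4 a.
Adding the two equations eliminates T: 20.288 = 6.7 a, so a = 3.0281 m/s².

3.03 m/s²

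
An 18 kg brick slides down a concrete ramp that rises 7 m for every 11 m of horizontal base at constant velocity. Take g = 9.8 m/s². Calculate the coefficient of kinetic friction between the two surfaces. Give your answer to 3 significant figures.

At constant velocity the net force along the incline is zero: mg sin 32.47° = μ mg cos 32.47°.
So μ = tan 32.47° = 0.5369 / 0.8437 = 0.6364.

0.636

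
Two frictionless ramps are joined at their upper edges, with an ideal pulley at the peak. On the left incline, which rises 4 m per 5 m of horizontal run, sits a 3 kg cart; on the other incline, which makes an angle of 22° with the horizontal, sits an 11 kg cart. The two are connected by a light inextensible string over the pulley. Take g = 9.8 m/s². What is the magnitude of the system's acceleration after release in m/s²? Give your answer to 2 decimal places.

Resolve each weight along its own incline: the 3 kg mass has component 3 × 9.8 × sin 38.66° = 18.366 N down its slope, and the 11 kg mass has 11 × 9.8 × sin 22° = 40.383 N down its slope.
The 11 kg side's 40.383 N exceeds the other side's 18.366 N, so that mass slides down and the 3 kg mass slides up. Taking that direction as positive, Newton's second law for the whole system gives 40.383 − 18.366 = (3 + 11) a, so a = 22.017 / 14 = 1.5726 m/s².

1.57 m/s²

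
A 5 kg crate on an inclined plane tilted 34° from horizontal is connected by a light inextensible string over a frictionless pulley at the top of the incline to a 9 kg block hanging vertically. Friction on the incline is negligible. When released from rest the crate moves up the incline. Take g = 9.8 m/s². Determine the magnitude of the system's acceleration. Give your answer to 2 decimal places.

4.34 m/s²

For the crate on the incline: the weight component along the slope is m₁g sin 34° = 5 × 9.8 × 0.5592 = 27.401 N and the normal force is N = m₁g cos 34° = 40.623 N.
Newton's second law for the crate (up-slope positive): T − 27.401 = 5 a. For the hanging block (downward positive): 9 × 9.8 − T = 9 a.
Adding the two equations eliminates T: 60.799 = 14 a, so a = 4.3428 m/s².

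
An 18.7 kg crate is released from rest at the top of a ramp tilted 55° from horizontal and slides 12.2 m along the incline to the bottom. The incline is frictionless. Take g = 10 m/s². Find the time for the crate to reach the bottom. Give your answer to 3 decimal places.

1.726 s

The weight component along the incline is mg sin 55° = 153.181 N and the normal force is N = mg cos 55° = 107.259 N.
With no friction, a = g sin 55° = 8.1915 m/s².
Starting from rest, L = ½at², so t = √(2L/a) = √(2 × 12.2 / 8.1915) = 1.7259 s.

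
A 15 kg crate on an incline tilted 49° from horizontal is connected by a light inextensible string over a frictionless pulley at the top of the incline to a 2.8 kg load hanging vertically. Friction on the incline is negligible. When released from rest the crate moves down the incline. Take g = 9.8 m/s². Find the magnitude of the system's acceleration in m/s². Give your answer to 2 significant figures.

For the crate on the incline: the weight component along the slope is m₁g sin 49° = 15 × 9.8 × 0.7547 = 110.941 N and the normal force is N = m₁g cos 49° = 96.441 N.
Newton's second law for the crate (down-slope positive): 110.941 − T = 15 a. For the hanging load (upward positive): T − 2.8 × 9.8 = 2.8 a.
Adding the two equations eliminates T: 83.501 = 17.8 a, so a = 4.6911 m/s².

4.7 m/s²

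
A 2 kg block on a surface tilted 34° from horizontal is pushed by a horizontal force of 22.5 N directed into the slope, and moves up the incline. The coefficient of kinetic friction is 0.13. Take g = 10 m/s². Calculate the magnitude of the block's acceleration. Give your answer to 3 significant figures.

1.84 m/s²

The horizontal push has components F cos 34° = 22.5 × 0.8290 = 18.652 N up the incline and F sin 34° = 22.5 × 0.5592 = 12.582 N pressing into the surface.
The normal force is therefore N = mg cos 34° + F sin 34° = 16.580 + 12.582 = 29.162 N, and kinetic friction down the slope is μN = 0.13 × 29.162 = 3.791 N.
Along the incline: F cos 34° − mg sin 34° − μN = ma, so 18.652 − 11.184 − 3.791 = 2 a, giving a = 1.8385 m/s².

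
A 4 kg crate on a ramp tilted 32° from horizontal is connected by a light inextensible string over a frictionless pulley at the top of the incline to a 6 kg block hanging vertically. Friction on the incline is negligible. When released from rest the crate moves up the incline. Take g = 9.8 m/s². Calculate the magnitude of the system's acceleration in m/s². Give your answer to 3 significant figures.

3.80 m/s²

For the crate on the incline: the weight component along the slope is m₁g sin 32° = 4 × 9.8 × 0.5299 = 20.772 N and the normal force is N = m₁g cos 32° = 33.243 N.
Newton's second law for the crate (up-slope positive): T − 20.772 = 4 a. For the hanging block (downward positive): 6 × 9.8 − T = 6 a.
Adding the two equations eliminates T: 38.028 = 10 a, so a = 3.8028 m/s².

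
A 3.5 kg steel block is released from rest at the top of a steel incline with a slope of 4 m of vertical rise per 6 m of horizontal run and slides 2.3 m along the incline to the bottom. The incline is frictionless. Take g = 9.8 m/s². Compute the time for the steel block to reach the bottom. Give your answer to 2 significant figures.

0.92 s

The weight component along the incline is mg sin 33.69° = 19.026 N and the normal force is N = mg cos 33.69° = 28.539 N.
With no friction, a = g sin 33.69° = 5.4361 m/s².
Starting from rest, L = ½at², so t = √(2L/a) = √(2 × 2.3 / 5.4361) = 0.9199 s.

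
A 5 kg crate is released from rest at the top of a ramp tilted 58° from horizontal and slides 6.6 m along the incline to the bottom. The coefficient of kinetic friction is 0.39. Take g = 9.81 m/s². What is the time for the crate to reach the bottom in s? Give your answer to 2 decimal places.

1.45 s

The weight component along the incline is mg sin 58° = 41.597 N and the normal force is N = mg cos 58° = 25.993 N.
Friction up the slope is f = μN = 0.39 × 25.993 = 10.137 N, so the net downslope force is 41.597 − 10.137 = 31.460 N and a = 31.460 / 5 = 6.2920 m/s².
Starting from rest, L = ½at², so t = √(2L/a) = √(2 × 6.6 / 6.2920) = 1.4484 s.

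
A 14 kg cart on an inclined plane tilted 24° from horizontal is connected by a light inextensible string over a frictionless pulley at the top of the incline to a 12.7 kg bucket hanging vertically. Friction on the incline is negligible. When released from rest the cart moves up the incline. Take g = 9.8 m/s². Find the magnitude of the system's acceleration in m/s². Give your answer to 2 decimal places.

For the cart on the incline: the weight component along the slope is m₁g sin 24° = 14 × 9.8 × 0.4067 = 55.799 N and the normal force is N = m₁g cos 24° = 125.338 N.
Newton's second law for the cart (up-slope positive): T − 55.799 = 14 a. For the hanging bucket (downward positive): 12.7 × 9.8 − T = 12.7 a.
Adding the two equations eliminates T: 68.661 = 26.7 a, so a = 2.5716 m/s².

2.57 m/s²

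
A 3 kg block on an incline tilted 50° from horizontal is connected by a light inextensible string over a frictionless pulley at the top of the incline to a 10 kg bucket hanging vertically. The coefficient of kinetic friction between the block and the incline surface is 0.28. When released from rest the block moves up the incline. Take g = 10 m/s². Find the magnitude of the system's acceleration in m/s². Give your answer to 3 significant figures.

5.51 m/s²

For the block on the incline: the weight component along the slope is m₁g sin 50° = 3 × 10 × 0.7660 = 22.980 N and the normal force is N = m₁g cos 50° = 19.284 N.
Kinetic friction opposes the block's motion up the incline: f = μN = 0.28 × 19.284 = 5.400 N acting down the slope.
Newton's second law for the block (up-slope positive): T − 22.980 − 5.400 = 3 a. For the hanging bucket (downward positive): 10 × 10 − T = 10 a.
Adding the two equations eliminates T: 71.620 = 13 a, so a = 5.5092 m/s².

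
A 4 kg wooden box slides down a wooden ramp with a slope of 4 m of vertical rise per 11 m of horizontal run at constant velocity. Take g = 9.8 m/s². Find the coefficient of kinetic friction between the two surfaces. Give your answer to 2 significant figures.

At constant velocity the net force along the incline is zero: mg sin 19.98° = μ mg cos 19.98°.
So μ = tan 19.98° = 0.3417 / 0.9398 = 0.3636.

0.36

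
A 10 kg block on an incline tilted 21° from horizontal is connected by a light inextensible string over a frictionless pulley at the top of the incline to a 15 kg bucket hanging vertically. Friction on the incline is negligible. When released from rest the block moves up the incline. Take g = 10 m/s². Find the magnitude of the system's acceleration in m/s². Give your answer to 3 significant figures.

For the block on the incline: the weight component along the slope is m₁g sin 21° = 10 × 10 × 0.3584 = 35.840 N and the normal force is N = m₁g cos 21° = 93.358 N.
Newton's second law for the block (up-slope positive): T − 35.840 = 10 a. For the hanging bucket (downward positive): 15 × 10 − T = 15 a.
Adding the two equations eliminates T: 114.160 = 25 a, so a = 4.5664 m/s².

4.57 m/s²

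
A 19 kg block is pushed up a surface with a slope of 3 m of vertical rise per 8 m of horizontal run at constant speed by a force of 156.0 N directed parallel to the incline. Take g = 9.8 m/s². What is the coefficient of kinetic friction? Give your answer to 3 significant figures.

At constant speed ΣF = 0 along the incline. The applied 156.0 N acts up the slope; the weight component mg sin 20.56° = 65.379 N and kinetic friction μN both act down the slope.
So 156.0 = 65.379 + μ × 174.344, giving μ = (156.0 − 65.379) / 174.344 = 0.5198.

0.520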